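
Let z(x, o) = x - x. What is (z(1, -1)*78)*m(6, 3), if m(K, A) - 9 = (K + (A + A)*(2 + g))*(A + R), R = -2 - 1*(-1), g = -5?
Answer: 0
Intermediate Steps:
z(x, o) = 0
R = -1 (R = -2 + 1 = -1)
m(K, A) = 9 + (-1 + A)*(K - 6*A) (m(K, A) = 9 + (K + (A + A)*(2 - 5))*(A - 1) = 9 + (K + (2*A)*(-3))*(-1 + A) = 9 + (K - 6*A)*(-1 + A) = 9 + (-1 + A)*(K - 6*A))
(z(1, -1)*78)*m(6, 3) = (0*78)*(9 - 1*6 - 6*3**2 + 6*3 + 3*6) = 0*(9 - 6 - 6*9 + 18 + 18) = 0*(9 - 6 - 54 + 18 + 18) = 0*(-15) = 0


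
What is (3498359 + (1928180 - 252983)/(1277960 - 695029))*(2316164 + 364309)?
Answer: 5466298199537586498/582931 ≈ 9.3773e+12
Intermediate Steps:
(3498359 + (1928180 - 252983)/(1277960 - 695029))*(2316164 + 364309) = (3498359 + 1675197/582931)*2680473 = (2039303585426/582931)*2680473 = 5466298199537586498/582931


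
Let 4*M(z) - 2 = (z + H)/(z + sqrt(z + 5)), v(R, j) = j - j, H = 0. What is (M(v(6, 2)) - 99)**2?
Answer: 38809/4 ≈ 9702.3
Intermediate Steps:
v(R, j) = 0
M(z) = 1/2 + z/(4*(z + sqrt(5 + z))) (M(z) = 1/2 + ((z + 0)/(z + sqrt(z + 5)))/4 = 1/2 + (z/(z + sqrt(5 + z)))/4 = 1/2 + z/(4*(z + sqrt(5 + z))))
(M(v(6, 2)) - 99)**2 = ((sqrt(5 + 0)/2 + (3/4)*0)/(0 + sqrt(5 + 0)) - 99)**2 = ((sqrt(5)/2 + 0)/(0 + sqrt(5)) - 99)**2 = ((sqrt(5)/2)/(sqrt(5)) - 99)**2 = ((sqrt(5)/5)*(sqrt(5)/2) - 99)**2 = (1/2 - 99)**2 = (-197/2)**2 = 38809/4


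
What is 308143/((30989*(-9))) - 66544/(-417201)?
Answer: -36666126533/38785925367 ≈ -0.94535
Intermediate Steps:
308143/((30989*(-9))) - 66544/(-417201) = 308143/(-278901) - 66544*(-1/417201) = 308143*(-1/278901) + 66544/417201 = -308143/278901 + 66544/417201 = -36666126533/38785925367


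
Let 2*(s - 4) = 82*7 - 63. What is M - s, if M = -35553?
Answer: -71625/2 ≈ -35813.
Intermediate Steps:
s = 519/2 (s = 4 + (82*7 - 63)/2 = 4 + (574 - 63)/2 = 4 + (½)*511 = 4 + 511/2 = 519/2 ≈ 259.50)
M - s = -35553 - 1*519/2 = -35553 - 519/2 = -71625/2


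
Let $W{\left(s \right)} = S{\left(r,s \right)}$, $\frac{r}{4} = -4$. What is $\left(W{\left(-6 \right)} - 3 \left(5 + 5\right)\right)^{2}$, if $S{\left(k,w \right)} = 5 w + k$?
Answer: $5776$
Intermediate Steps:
$r = -16$ ($r = 4 \left(-4\right) = -16$)
$S{\left(k,w \right)} = k + 5 w$
$W{\left(s \right)} = -16 + 5 s$
$\left(W{\left(-6 \right)} - 3 \left(5 + 5\right)\right)^{2} = \left(\left(-16 + 5 \left(-6\right)\right) - 3 \left(5 + 5\right)\right)^{2} = \left(\left(-16 - 30\right) - 30\right)^{2} = \left(-46 - 30\right)^{2} = \left(-76\right)^{2} = 5776$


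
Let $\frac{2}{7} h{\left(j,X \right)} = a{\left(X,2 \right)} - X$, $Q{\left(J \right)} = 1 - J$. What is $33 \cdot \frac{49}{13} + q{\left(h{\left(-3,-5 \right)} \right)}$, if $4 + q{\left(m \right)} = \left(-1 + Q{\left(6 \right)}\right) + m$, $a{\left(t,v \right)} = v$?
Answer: $\frac{3611}{26} \approx 138.88$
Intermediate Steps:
$h{\left(j,X \right)} = 7 - \frac{7 X}{2}$ ($h{\left(j,X \right)} = \frac{7 \left(2 - X\right)}{2} = 7 - \frac{7 X}{2}$)
$q{\left(m \right)} = -10 + m$ ($q{\left(m \right)} = -4 + \left(\left(-1 + \left(1 - 6\right)\right) + m\right) = -4 + \left(\left(-1 - 5\right) + m\right) = -4 + \left(-6 + m\right) = -10 + m$)
$33 \cdot \frac{49}{13} + q{\left(h{\left(-3,-5 \right)} \right)} = 33 \cdot \frac{49}{13} + \left(-10 + \left(7 - - \frac{35}{2}\right)\right) = 33 \cdot 49 \cdot \frac{1}{13} + \left(-10 + \left(7 + \frac{35}{2}\right)\right) = 33 \cdot \frac{49}{13} + \left(-10 + \frac{49}{2}\right) = \frac{1617}{13} + \frac{29}{2} = \frac{3611}{26}$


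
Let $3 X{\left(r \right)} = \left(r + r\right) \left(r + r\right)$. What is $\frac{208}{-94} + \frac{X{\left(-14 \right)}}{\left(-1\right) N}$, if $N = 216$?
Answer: $- \frac{13030}{3807} \approx -3.4226$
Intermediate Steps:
$X{\left(r \right)} = \frac{4 r^{2}}{3}$ ($X{\left(r \right)} = \frac{\left(r + r\right) \left(r + r\right)}{3} = \frac{2 r 2 r}{3} = \frac{4 r^{2}}{3}$)
$\frac{208}{-94} + \frac{X{\left(-14 \right)}}{\left(-1\right) N} = \frac{208}{-94} + \frac{\frac{4}{3} \left(-14\right)^{2}}{\left(-1\right) 216} = 208 \left(- \frac{1}{94}\right) + \frac{\frac{4}{3} \cdot 196}{-216} = - \frac{104}{47} + \frac{784}{3} \left(- \frac{1}{216}\right) = - \frac{104}{47} - \frac{98}{81} = - \frac{13030}{3807}$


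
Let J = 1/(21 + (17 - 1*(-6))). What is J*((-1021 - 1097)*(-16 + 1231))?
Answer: -1286685/22 ≈ -58486.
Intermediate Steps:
J = 1/44 (J = 1/(21 + (17 + 6)) = 1/(21 + 23) = 1/44 ≈ 0.022727)
J*((-1021 - 1097)*(-16 + 1231)) = ((-1021 - 1097)*(-16 + 1231))/44 = (-2118*1215)/44 = (1/44)*(-2573370) = -1286685/22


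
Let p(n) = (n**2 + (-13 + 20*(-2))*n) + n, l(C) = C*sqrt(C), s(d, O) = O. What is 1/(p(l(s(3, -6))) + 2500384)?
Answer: -I/(-2500168*I + 312*sqrt(6)) ≈ 3.9997e-7 - 1.2226e-10*I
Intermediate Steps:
l(C) = C**(3/2)
p(n) = n**2 - 52*n (p(n) = (n**2 + (-13 - 40)*n) + n = (n**2 - 53*n) + n = n**2 - 52*n)
1/(p(l(s(3, -6))) + 2500384) = 1/((-6)**(3/2)*(-52 + (-6)**(3/2)) + 2500384) = 1/((-6*I*sqrt(6))*(-52 - 6*I*sqrt(6)) + 2500384) = 1/(-6*I*sqrt(6)*(-52 - 6*I*sqrt(6)) + 2500384) = 1/(2500384 - 6*I*sqrt(6)*(-52 - 6*I*sqrt(6)))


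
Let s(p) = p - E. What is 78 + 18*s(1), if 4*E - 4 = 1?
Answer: 147/2 ≈ 73.500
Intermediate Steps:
E = 5/4 (E = 1 + (¼)*1 = 1 + ¼ = 5/4 ≈ 1.2500)
s(p) = -5/4 + p (s(p) = p - 1*5/4 = p - 5/4 = -5/4 + p)
78 + 18*s(1) = 78 + 18*(-5/4 + 1) = 78 + 18*(-¼) = 78 - 9/2 = 147/2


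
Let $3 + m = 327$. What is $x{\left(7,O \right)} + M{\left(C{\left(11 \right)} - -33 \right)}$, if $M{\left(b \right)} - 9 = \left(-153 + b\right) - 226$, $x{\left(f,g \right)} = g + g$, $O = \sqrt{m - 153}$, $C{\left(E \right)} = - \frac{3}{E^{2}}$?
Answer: $- \frac{40780}{121} + 6 \sqrt{19} \approx -310.87$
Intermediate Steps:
$m = 324$ ($m = -3 + 327 = 324$)
$C{\left(E \right)} = - \frac{3}{E^{2}}$
$O = 3 \sqrt{19}$ ($O = \sqrt{324 - 153} = \sqrt{171} = 3 \sqrt{19} \approx 13.077$)
$x{\left(f,g \right)} = 2 g$
$M{\left(b \right)} = -370 + b$ ($M{\left(b \right)} = 9 + \left(\left(-153 + b\right) - 226\right) = 9 + \left(-379 + b\right) = -370 + b$)
$x{\left(7,O \right)} + M{\left(C{\left(11 \right)} - -33 \right)} = 2 \cdot 3 \sqrt{19} - \left(337 + \frac{3}{121}\right) = 6 \sqrt{19} + \left(-370 + \left(\left(-3\right) \frac{1}{121} + 33\right)\right) = 6 \sqrt{19} + \left(-370 + \left(- \frac{3}{121} + 33\right)\right) = 6 \sqrt{19} + \left(-370 + \frac{3990}{121}\right) = 6 \sqrt{19} - \frac{40780}{121} = - \frac{40780}{121} + 6 \sqrt{19}$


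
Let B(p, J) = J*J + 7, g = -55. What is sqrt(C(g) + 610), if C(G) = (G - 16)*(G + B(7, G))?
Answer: I*sqrt(210757) ≈ 459.08*I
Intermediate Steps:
B(p, J) = 7 + J**2 (B(p, J) = J**2 + 7 = 7 + J**2)
C(G) = (-16 + G)*(7 + G + G**2) (C(G) = (G - 16)*(G + (7 + G**2)) = (-16 + G)*(7 + G + G**2))
sqrt(C(g) + 610) = sqrt((-112 + (-55)**3 - 15*(-55)**2 - 9*(-55)) + 610) = sqrt((-112 - 166375 - 15*3025 + 495) + 610) = sqrt((-112 - 166375 - 45375 + 495) + 610) = sqrt(-211367 + 610) = sqrt(-210757) = I*sqrt(210757)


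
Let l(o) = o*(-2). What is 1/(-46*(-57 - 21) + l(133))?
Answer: 1/3322 ≈ 0.00030102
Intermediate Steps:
l(o) = -2*o
1/(-46*(-57 - 21) + l(133)) = 1/(-46*(-57 - 21) - 2*133) = 1/(-46*(-78) - 266) = 1/(3588 - 266) = 1/3322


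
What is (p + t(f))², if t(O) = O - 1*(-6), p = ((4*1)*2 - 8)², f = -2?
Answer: 16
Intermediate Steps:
p = 0 (p = (4*2 - 8)² = (8 - 8)² = 0² = 0)
t(O) = 6 + O (t(O) = O + 6 = 6 + O)
(p + t(f))² = (0 + (6 - 2))² = (0 + 4)² = 4² = 16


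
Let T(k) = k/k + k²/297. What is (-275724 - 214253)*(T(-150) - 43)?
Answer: -545834378/33 ≈ -1.6540e+7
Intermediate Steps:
T(k) = 1 + k²/297 (T(k) = 1 + k²*(1/297) = 1 + k²/297)
(-275724 - 214253)*(T(-150) - 43) = (-275724 - 214253)*((1 + (1/297)*(-150)²) - 43) = -489977*((1 + (1/297)*22500) - 43) = -489977*((1 + 2500/33) - 43) = -489977*(2533/33 - 43) = -489977*1114/33 = -545834378/33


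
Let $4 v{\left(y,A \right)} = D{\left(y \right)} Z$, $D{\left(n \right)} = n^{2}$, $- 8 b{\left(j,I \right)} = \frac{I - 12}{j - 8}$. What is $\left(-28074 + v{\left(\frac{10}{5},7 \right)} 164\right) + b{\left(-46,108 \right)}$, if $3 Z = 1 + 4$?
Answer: $- \frac{250204}{9} \approx -27800.0$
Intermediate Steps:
$Z = \frac{5}{3}$ ($Z = \frac{1 + 4}{3} = \frac{1}{3} \cdot 5 = \frac{5}{3} \approx 1.6667$)
$b{\left(j,I \right)} = - \frac{-12 + I}{8 \left(-8 + j\right)}$ ($b{\left(j,I \right)} = - \frac{\left(I - 12\right) \frac{1}{j - 8}}{8} = - \frac{\left(-12 + I\right) \frac{1}{-8 + j}}{8} = - \frac{\frac{1}{-8 + j} \left(-12 + I\right)}{8} = - \frac{-12 + I}{8 \left(-8 + j\right)}$)
$v{\left(y,A \right)} = \frac{5 y^{2}}{12}$ ($v{\left(y,A \right)} = \frac{y^{2} \cdot \frac{5}{3}}{4} = \frac{\frac{5}{3} y^{2}}{4} = \frac{5 y^{2}}{12}$)
$\left(-28074 + v{\left(\frac{10}{5},7 \right)} 164\right) + b{\left(-46,108 \right)} = \left(-28074 + \frac{5 \left(\frac{10}{5}\right)^{2}}{12} \cdot 164\right) + \frac{12 - 108}{8 \left(-8 - 46\right)} = \left(-28074 + \frac{5 \left(10 \cdot \frac{1}{5}\right)^{2}}{12} \cdot 164\right) + \frac{12 - 108}{8 \left(-54\right)} = \left(-28074 + \frac{5 \cdot 2^{2}}{12} \cdot 164\right) + \frac{1}{8} \left(- \frac{1}{54}\right) \left(-96\right) = \left(-28074 + \frac{5}{12} \cdot 4 \cdot 164\right) + \frac{2}{9} = \left(-28074 + \frac{5}{3} \cdot 164\right) + \frac{2}{9} = \left(-28074 + \frac{820}{3}\right) + \frac{2}{9} = - \frac{83402}{3} + \frac{2}{9} = - \frac{250204}{9}$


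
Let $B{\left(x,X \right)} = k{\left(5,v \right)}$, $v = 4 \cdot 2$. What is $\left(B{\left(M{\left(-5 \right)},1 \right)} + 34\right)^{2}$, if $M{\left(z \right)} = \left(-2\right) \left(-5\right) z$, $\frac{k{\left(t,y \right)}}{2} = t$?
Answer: $1936$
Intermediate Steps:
$v = 8$
$k{\left(t,y \right)} = 2 t$
$M{\left(z \right)} = 10 z$
$B{\left(x,X \right)} = 10$ ($B{\left(x,X \right)} = 2 \cdot 5 = 10$)
$\left(B{\left(M{\left(-5 \right)},1 \right)} + 34\right)^{2} = \left(10 + 34\right)^{2} = 44^{2} = 1936$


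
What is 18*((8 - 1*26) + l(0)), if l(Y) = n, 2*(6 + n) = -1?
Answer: -441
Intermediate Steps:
n = -13/2 (n = -6 + (1/2)*(-1) = -6 - 1/2 = -13/2 ≈ -6.5000)
l(Y) = -13/2
18*((8 - 1*26) + l(0)) = 18*((8 - 1*26) - 13/2) = 18*((8 - 26) - 13/2) = 18*(-18 - 13/2) = 18*(-49/2) = -441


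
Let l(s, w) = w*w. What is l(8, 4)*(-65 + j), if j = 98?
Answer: 528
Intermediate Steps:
l(s, w) = w²
l(8, 4)*(-65 + j) = 4²*(-65 + 98) = 16*33 = 528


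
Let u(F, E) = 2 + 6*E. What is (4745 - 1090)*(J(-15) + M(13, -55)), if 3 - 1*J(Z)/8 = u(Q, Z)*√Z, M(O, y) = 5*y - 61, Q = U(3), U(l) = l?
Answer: -1140360 + 2573120*I*√15 ≈ -1.1404e+6 + 9.9656e+6*I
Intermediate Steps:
Q = 3
M(O, y) = -61 + 5*y
J(Z) = 24 - 8*√Z*(2 + 6*Z) (J(Z) = 24 - 8*(2 + 6*Z)*√Z = 24 - 8*√Z*(2 + 6*Z))
(4745 - 1090)*(J(-15) + M(13, -55)) = (4745 - 1090)*((24 - (-720)*I*√15 - 16*I*√15) + (-61 + 5*(-55))) = 3655*((24 - (-720)*I*√15 - 16*I*√15) + (-61 - 275)) = 3655*((24 + 720*I*√15 - 16*I*√15) - 336) = 3655*((24 + 704*I*√15) - 336) = 3655*(-312 + 704*I*√15) = -1140360 + 2573120*I*√15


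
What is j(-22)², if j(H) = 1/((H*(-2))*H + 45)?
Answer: 1/851929 ≈ 1.1738e-6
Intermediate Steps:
j(H) = 1/(45 - 2*H²) (j(H) = 1/((-2*H)*H + 45) = 1/(-2*H² + 45) = 1/(45 - 2*H²))
j(-22)² = (-1/(-45 + 2*(-22)²))² = (-1/(-45 + 2*484))² = (-1/(-45 + 968))² = (-1/923)² = 1/851929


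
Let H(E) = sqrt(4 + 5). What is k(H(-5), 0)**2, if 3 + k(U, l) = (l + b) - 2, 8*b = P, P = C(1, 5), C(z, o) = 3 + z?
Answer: 81/4 ≈ 20.250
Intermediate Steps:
H(E) = 3 (H(E) = sqrt(9) = 3)
P = 4 (P = 3 + 1 = 4)
b = 1/2 (b = (1/8)*4 = 1/2 ≈ 0.50000)
k(U, l) = -9/2 + l (k(U, l) = -3 + ((l + 1/2) - 2) = -3 + ((1/2 + l) - 2) = -3 + (-3/2 + l) = -9/2 + l)
k(H(-5), 0)**2 = (-9/2 + 0)**2 = (-9/2)**2 = 81/4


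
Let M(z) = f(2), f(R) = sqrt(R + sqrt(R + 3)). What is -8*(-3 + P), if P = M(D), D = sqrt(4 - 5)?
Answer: 24 - 8*sqrt(2 + sqrt(5)) ≈ 7.5346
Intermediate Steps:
D = I (D = sqrt(-1) = I ≈ 1.0*I)
f(R) = sqrt(R + sqrt(3 + R))
M(z) = sqrt(2 + sqrt(5)) (M(z) = sqrt(2 + sqrt(3 + 2)) = sqrt(2 + sqrt(5)))
P = sqrt(2 + sqrt(5)) ≈ 2.0582
-8*(-3 + P) = -8*(-3 + sqrt(2 + sqrt(5))) = 24 - 8*sqrt(2 + sqrt(5))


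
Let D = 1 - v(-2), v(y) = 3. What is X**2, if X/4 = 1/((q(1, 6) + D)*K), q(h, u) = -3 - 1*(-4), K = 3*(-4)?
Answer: 1/9 ≈ 0.11111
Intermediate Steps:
K = -12
q(h, u) = 1 (q(h, u) = -3 + 4 = 1)
D = -2 (D = 1 - 1*3 = 1 - 3 = -2)
X = 1/3 (X = 4/(((1 - 2)*(-12))) = 4/((-1*(-12))) = 4/12 = 4*(1/12) = 1/3 ≈ 0.33333)
X**2 = (1/3)**2 = 1/9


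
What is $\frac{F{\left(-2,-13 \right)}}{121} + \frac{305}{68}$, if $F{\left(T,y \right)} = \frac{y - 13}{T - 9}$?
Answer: $\frac{407723}{90508} \approx 4.5048$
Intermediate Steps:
$F{\left(T,y \right)} = \frac{-13 + y}{-9 + T}$
$\frac{F{\left(-2,-13 \right)}}{121} + \frac{305}{68} = \frac{\frac{1}{-9 - 2} \left(-13 - 13\right)}{121} + \frac{305}{68} = \frac{1}{-11} \left(-26\right) \frac{1}{121} + 305 \cdot \frac{1}{68} = \left(- \frac{1}{11}\right) \left(-26\right) \frac{1}{121} + \frac{305}{68} = \frac{26}{11} \cdot \frac{1}{121} + \frac{305}{68} = \frac{26}{1331} + \frac{305}{68} = \frac{407723}{90508}$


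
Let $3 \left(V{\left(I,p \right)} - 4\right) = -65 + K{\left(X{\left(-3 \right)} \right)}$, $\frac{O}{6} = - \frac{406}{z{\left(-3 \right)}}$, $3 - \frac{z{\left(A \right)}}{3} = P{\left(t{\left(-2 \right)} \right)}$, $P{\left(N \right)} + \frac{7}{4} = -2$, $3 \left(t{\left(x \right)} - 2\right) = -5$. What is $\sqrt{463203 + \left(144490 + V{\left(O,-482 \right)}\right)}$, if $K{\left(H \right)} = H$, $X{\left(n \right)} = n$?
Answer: $\frac{\sqrt{5469069}}{3} \approx 779.54$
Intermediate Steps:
$t{\left(x \right)} = \frac{1}{3}$ ($t{\left(x \right)} = 2 + \frac{1}{3} \left(-5\right) = 2 - \frac{5}{3} = \frac{1}{3}$)
$P{\left(N \right)} = - \frac{15}{4}$ ($P{\left(N \right)} = - \frac{7}{4} - 2 = - \frac{15}{4}$)
$z{\left(A \right)} = \frac{81}{4}$ ($z{\left(A \right)} = 9 - - \frac{45}{4} = 9 + \frac{45}{4} = \frac{81}{4}$)
$O = - \frac{3248}{27}$ ($O = 6 \left(- \frac{406}{\frac{81}{4}}\right) = 6 \left(\left(-406\right) \frac{4}{81}\right) = 6 \left(- \frac{1624}{81}\right) = - \frac{3248}{27} \approx -120.3$)
$V{\left(I,p \right)} = - \frac{56}{3}$ ($V{\left(I,p \right)} = 4 + \frac{-65 - 3}{3} = 4 + \frac{1}{3} \left(-68\right) = 4 - \frac{68}{3} = - \frac{56}{3}$)
$\sqrt{463203 + \left(144490 + V{\left(O,-482 \right)}\right)} = \sqrt{463203 + \left(144490 - \frac{56}{3}\right)} = \sqrt{463203 + \frac{433414}{3}} = \sqrt{\frac{1823023}{3}} = \frac{\sqrt{5469069}}{3}$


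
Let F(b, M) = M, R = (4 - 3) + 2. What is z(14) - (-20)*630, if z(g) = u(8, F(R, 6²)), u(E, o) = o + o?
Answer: 12672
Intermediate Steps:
R = 3 (R = 1 + 2 = 3)
u(E, o) = 2*o
z(g) = 72 (z(g) = 2*6² = 2*36 = 72)
z(14) - (-20)*630 = 72 - (-20)*630 = 72 - 1*(-12600) = 72 + 12600 = 12672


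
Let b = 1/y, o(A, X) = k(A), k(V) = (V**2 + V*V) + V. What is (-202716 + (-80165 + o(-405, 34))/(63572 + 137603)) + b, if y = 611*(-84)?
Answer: -32200791163367/158847780 ≈ -2.0271e+5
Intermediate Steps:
k(V) = V + 2*V**2 (k(V) = (V**2 + V**2) + V = 2*V**2 + V = V + 2*V**2)
o(A, X) = A*(1 + 2*A)
y = -51324
b = -1/51324 (b = 1/(-51324) = -1/51324 ≈ -1.9484e-5)
(-202716 + (-80165 + o(-405, 34))/(63572 + 137603)) + b = (-202716 + (-80165 - 405*(1 + 2*(-405)))/(63572 + 137603)) - 1/51324 = (-202716 + (-80165 - 405*(1 - 810))/201175) - 1/51324 = (-202716 + (-80165 - 405*(-809))*(1/201175)) - 1/51324 = (-202716 + (-80165 + 327645)*(1/201175)) - 1/51324 = (-202716 + 247480*(1/201175)) - 1/51324 = (-202716 + 49496/40235) - 1/51324 = -8156228764/40235 - 1/51324 = -32200791163367/158847780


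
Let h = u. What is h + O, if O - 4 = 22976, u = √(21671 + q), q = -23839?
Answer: 22980 + 2*I*√542 ≈ 22980.0 + 46.562*I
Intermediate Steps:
u = 2*I*√542 (u = √(21671 - 23839) = √(-2168) = 2*I*√542 ≈ 46.562*I)
h = 2*I*√542 ≈ 46.562*I
O = 22980 (O = 4 + 22976 = 22980)
h + O = 2*I*√542 + 22980 = 22980 + 2*I*√542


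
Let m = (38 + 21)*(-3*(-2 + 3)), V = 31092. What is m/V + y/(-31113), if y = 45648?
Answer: -52770171/35828348 ≈ -1.4729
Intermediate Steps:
m = -177 (m = 59*(-3*1) = 59*(-3) = -177)
m/V + y/(-31113) = -177/31092 + 45648/(-31113) = -177*1/31092 + 45648*(-1/31113) = -59/10364 - 5072/3457 = -52770171/35828348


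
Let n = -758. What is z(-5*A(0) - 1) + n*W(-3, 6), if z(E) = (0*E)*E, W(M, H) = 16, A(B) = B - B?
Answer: -12128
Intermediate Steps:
A(B) = 0
z(E) = 0 (z(E) = 0*E = 0)
z(-5*A(0) - 1) + n*W(-3, 6) = 0 - 758*16 = 0 - 12128 = -12128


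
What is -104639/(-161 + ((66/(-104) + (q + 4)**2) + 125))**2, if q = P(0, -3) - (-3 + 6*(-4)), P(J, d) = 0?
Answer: -282943856/2310436489 ≈ -0.12246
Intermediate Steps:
q = 27 (q = 0 - (-3 + 6*(-4)) = 0 - (-3 - 24) = 0 - 1*(-27) = 0 + 27 = 27)
-104639/(-161 + ((66/(-104) + (q + 4)**2) + 125))**2 = -104639/(-161 + ((66/(-104) + (27 + 4)**2) + 125))**2 = -104639/(-161 + ((66*(-1/104) + 31**2) + 125))**2 = -104639/(-161 + ((-33/52 + 961) + 125))**2 = -104639/(-161 + (49939/52 + 125))**2 = -104639/(-161 + 56439/52)**2 = -104639/((48067/52)**2) = -104639/2310436489/2704 = -104639*2704/2310436489 = -282943856/2310436489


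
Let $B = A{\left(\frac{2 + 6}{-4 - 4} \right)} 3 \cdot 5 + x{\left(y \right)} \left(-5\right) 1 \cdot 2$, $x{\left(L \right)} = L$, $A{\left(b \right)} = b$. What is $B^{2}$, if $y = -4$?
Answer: $625$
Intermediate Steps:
$B = 25$ ($B = \frac{2 + 6}{-4 - 4} \cdot 3 \cdot 5 - 4 \left(-5\right) 1 \cdot 2 = \frac{8}{-8} \cdot 3 \cdot 5 - 4 \left(\left(-5\right) 2\right) = 8 \left(- \frac{1}{8}\right) 3 \cdot 5 - -40 = \left(-1\right) 3 \cdot 5 + 40 = \left(-3\right) 5 + 40 = -15 + 40 = 25$)
$B^{2} = 25^{2} = 625$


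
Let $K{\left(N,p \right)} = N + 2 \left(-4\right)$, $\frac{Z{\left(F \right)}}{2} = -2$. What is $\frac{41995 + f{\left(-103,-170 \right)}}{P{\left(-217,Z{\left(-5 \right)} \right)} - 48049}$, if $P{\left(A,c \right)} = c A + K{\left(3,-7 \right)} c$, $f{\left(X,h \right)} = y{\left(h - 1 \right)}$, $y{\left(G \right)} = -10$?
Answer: $- \frac{41985}{47161} \approx -0.89025$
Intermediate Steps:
$Z{\left(F \right)} = -4$ ($Z{\left(F \right)} = 2 \left(-2\right) = -4$)
$f{\left(X,h \right)} = -10$
$K{\left(N,p \right)} = -8 + N$ ($K{\left(N,p \right)} = N - 8 = -8 + N$)
$P{\left(A,c \right)} = - 5 c + A c$ ($P{\left(A,c \right)} = c A + \left(-8 + 3\right) c = A c - 5 c = - 5 c + A c$)
$\frac{41995 + f{\left(-103,-170 \right)}}{P{\left(-217,Z{\left(-5 \right)} \right)} - 48049} = \frac{41995 - 10}{- 4 \left(-5 - 217\right) - 48049} = \frac{41985}{\left(-4\right) \left(-222\right) - 48049} = \frac{41985}{888 - 48049} = \frac{41985}{-47161} = 41985 \left(- \frac{1}{47161}\right) = - \frac{41985}{47161}$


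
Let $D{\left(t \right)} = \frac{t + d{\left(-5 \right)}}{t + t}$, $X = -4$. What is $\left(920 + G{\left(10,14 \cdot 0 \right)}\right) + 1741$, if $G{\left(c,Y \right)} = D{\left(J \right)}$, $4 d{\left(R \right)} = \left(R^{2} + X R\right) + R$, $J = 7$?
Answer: $\frac{37271}{14} \approx 2662.2$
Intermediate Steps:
$d{\left(R \right)} = - \frac{3 R}{4} + \frac{R^{2}}{4}$ ($d{\left(R \right)} = \frac{\left(R^{2} - 4 R\right) + R}{4} = \frac{R^{2} - 3 R}{4} = - \frac{3 R}{4} + \frac{R^{2}}{4}$)
$D{\left(t \right)} = \frac{10 + t}{2 t}$ ($D{\left(t \right)} = \frac{t + \frac{1}{4} \left(-5\right) \left(-3 - 5\right)}{t + t} = \frac{t + \frac{1}{4} \left(-5\right) \left(-8\right)}{2 t} = \left(t + 10\right) \frac{1}{2 t} = \left(10 + t\right) \frac{1}{2 t} = \frac{10 + t}{2 t}$)
$G{\left(c,Y \right)} = \frac{17}{14}$ ($G{\left(c,Y \right)} = \frac{10 + 7}{2 \cdot 7} = \frac{1}{2} \cdot \frac{1}{7} \cdot 17 = \frac{17}{14}$)
$\left(920 + G{\left(10,14 \cdot 0 \right)}\right) + 1741 = \left(920 + \frac{17}{14}\right) + 1741 = \frac{12897}{14} + 1741 = \frac{37271}{14}$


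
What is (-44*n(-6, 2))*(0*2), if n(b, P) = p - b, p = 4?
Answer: 0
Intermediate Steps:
n(b, P) = 4 - b
(-44*n(-6, 2))*(0*2) = (-44*(4 - 1*(-6)))*(0*2) = -44*(4 + 6)*0 = -44*10*0 = -440*0 = 0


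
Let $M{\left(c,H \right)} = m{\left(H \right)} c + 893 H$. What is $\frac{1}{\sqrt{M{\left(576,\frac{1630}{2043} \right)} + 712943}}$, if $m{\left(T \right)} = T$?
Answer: $\frac{3 \sqrt{331178703313}}{1458937019} \approx 0.0011834$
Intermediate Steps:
$M{\left(c,H \right)} = 893 H + H c$ ($M{\left(c,H \right)} = H c + 893 H = 893 H + H c$)
$\frac{1}{\sqrt{M{\left(576,\frac{1630}{2043} \right)} + 712943}} = \frac{1}{\sqrt{\frac{1630}{2043} \left(893 + 576\right) + 712943}} = \frac{1}{\sqrt{1630 \cdot \frac{1}{2043} \cdot 1469 + 712943}} = \frac{1}{\sqrt{\frac{1630}{2043} \cdot 1469 + 712943}} = \frac{1}{\sqrt{\frac{2394470}{2043} + 712943}} = \frac{1}{\sqrt{\frac{1458937019}{2043}}} = \frac{1}{\frac{1}{681} \sqrt{331178703313}} = \frac{3 \sqrt{331178703313}}{1458937019}$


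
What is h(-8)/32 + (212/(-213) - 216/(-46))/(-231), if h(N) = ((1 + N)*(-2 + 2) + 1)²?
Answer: 50143/3292128 ≈ 0.015231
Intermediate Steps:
h(N) = 1 (h(N) = ((1 + N)*0 + 1)² = (0 + 1)² = 1² = 1)
h(-8)/32 + (212/(-213) - 216/(-46))/(-231) = 1/32 + (212/(-213) - 216/(-46))/(-231) = 1*(1/32) + (212*(-1/213) - 216*(-1/46))*(-1/231) = 1/32 + (-212/213 + 108/23)*(-1/231) = 1/32 + (18128/4899)*(-1/231) = 1/32 - 1648/102879 = 50143/3292128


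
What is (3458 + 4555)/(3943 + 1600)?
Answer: 8013/5543 ≈ 1.4456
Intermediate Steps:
(3458 + 4555)/(3943 + 1600) = 8013/5543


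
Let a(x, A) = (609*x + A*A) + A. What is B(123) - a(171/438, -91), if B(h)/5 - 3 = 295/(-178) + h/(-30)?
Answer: -109689459/12994 ≈ -8441.5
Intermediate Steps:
a(x, A) = A + A**2 + 609*x (a(x, A) = (609*x + A**2) + A = (A**2 + 609*x) + A = A + A**2 + 609*x)
B(h) = 1195/178 - h/6 (B(h) = 15 + 5*(295/(-178) + h/(-30)) = 15 + 5*(295*(-1/178) + h*(-1/30)) = 15 + 5*(-295/178 - h/30) = 15 + (-1475/178 - h/6) = 1195/178 - h/6)
B(123) - a(171/438, -91) = (1195/178 - 1/6*123) - (-91 + (-91)**2 + 609*(171/438)) = (1195/178 - 41/2) - (-91 + 8281 + 609*(171*(1/438))) = -1227/89 - (-91 + 8281 + 609*(57/146)) = -1227/89 - (-91 + 8281 + 34713/146) = -1227/89 - 1*1230453/146 = -1227/89 - 1230453/146 = -109689459/12994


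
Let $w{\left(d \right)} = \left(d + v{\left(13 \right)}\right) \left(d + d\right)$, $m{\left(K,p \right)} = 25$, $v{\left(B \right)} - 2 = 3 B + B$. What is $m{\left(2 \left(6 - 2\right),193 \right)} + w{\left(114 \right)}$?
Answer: $38329$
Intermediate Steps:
$v{\left(B \right)} = 2 + 4 B$ ($v{\left(B \right)} = 2 + \left(3 B + B\right) = 2 + 4 B$)
$w{\left(d \right)} = 2 d \left(54 + d\right)$ ($w{\left(d \right)} = \left(d + \left(2 + 4 \cdot 13\right)\right) \left(d + d\right) = \left(d + \left(2 + 52\right)\right) 2 d = \left(d + 54\right) 2 d = \left(54 + d\right) 2 d = 2 d \left(54 + d\right)$)
$m{\left(2 \left(6 - 2\right),193 \right)} + w{\left(114 \right)} = 25 + 2 \cdot 114 \left(54 + 114\right) = 25 + 2 \cdot 114 \cdot 168 = 25 + 38304 = 38329$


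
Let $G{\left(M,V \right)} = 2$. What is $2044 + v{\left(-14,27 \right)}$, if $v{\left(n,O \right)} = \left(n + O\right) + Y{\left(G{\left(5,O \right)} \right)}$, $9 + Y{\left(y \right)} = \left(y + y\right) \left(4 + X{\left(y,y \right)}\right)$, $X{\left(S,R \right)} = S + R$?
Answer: $2080$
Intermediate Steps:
$X{\left(S,R \right)} = R + S$
$Y{\left(y \right)} = -9 + 2 y \left(4 + 2 y\right)$ ($Y{\left(y \right)} = -9 + \left(y + y\right) \left(4 + \left(y + y\right)\right) = -9 + 2 y \left(4 + 2 y\right)$)
$v{\left(n,O \right)} = 23 + O + n$ ($v{\left(n,O \right)} = \left(n + O\right) + \left(-9 + 4 \cdot 2^{2} + 8 \cdot 2\right) = \left(O + n\right) + \left(-9 + 4 \cdot 4 + 16\right) = \left(O + n\right) + \left(-9 + 16 + 16\right) = \left(O + n\right) + 23 = 23 + O + n$)
$2044 + v{\left(-14,27 \right)} = 2044 + \left(23 + 27 - 14\right) = 2044 + 36 = 2080$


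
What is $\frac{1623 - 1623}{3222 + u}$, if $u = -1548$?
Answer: $0$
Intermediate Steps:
$\frac{1623 - 1623}{3222 + u} = \frac{1623 - 1623}{3222 - 1548} = \frac{0}{1674} = 0 \cdot \frac{1}{1674} = 0$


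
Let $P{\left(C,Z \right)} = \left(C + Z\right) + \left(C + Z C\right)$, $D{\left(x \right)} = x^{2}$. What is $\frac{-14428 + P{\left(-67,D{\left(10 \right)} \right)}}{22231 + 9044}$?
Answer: $- \frac{7054}{10425} \approx -0.67664$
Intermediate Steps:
$P{\left(C,Z \right)} = Z + 2 C + C Z$ ($P{\left(C,Z \right)} = \left(C + Z\right) + \left(C + C Z\right) = Z + 2 C + C Z$)
$\frac{-14428 + P{\left(-67,D{\left(10 \right)} \right)}}{22231 + 9044} = \frac{-14428 + \left(10^{2} + 2 \left(-67\right) - 67 \cdot 10^{2}\right)}{22231 + 9044} = \frac{-14428 - 6734}{31275} = \left(-14428 - 6734\right) \frac{1}{31275} = \left(-21162\right) \frac{1}{31275} = - \frac{7054}{10425}$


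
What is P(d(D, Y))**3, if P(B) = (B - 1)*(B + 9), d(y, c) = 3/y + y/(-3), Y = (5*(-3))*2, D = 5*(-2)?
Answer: 10678521115261/729000000 ≈ 14648.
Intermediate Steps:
D = -10
Y = -30 (Y = -15*2 = -30)
d(y, c) = 3/y - y/3 (d(y, c) = 3/y + y*(-1/3) = 3/y - y/3)
P(B) = (-1 + B)*(9 + B)
P(d(D, Y))**3 = (-9 + (3/(-10) - 1/3*(-10))**2 + 8*(3/(-10) - 1/3*(-10)))**3 = (-9 + (3*(-1/10) + 10/3)**2 + 8*(3*(-1/10) + 10/3))**3 = (-9 + (-3/10 + 10/3)**2 + 8*(-3/10 + 10/3))**3 = (-9 + (91/30)**2 + 8*(91/30))**3 = (-9 + 8281/900 + 364/15)**3 = (22021/900)**3 = 10678521115261/729000000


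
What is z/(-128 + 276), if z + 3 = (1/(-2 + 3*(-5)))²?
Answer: -433/21386 ≈ -0.020247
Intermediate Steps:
z = -866/289 (z = -3 + (1/(-2 + 3*(-5)))² = -3 + (1/(-2 - 15))² = -3 + (1/(-17))² = -3 + (-1/17)² = -3 + 1/289 = -866/289 ≈ -2.9965)
z/(-128 + 276) = -866/289/(-128 + 276) = -866/289/148 = (1/148)*(-866/289) = -433/21386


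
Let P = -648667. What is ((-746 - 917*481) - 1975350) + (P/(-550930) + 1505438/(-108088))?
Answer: -35985201332149241/14887230460 ≈ -2.4172e+6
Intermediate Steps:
((-746 - 917*481) - 1975350) + (P/(-550930) + 1505438/(-108088)) = ((-746 - 917*481) - 1975350) + (-648667/(-550930) + 1505438/(-108088)) = ((-746 - 441077) - 1975350) + (-648667*(-1/550930) + 1505438*(-1/108088)) = (-441823 - 1975350) + (648667/550930 - 752719/54044) = -2417173 - 189819459661/14887230460 = -35985201332149241/14887230460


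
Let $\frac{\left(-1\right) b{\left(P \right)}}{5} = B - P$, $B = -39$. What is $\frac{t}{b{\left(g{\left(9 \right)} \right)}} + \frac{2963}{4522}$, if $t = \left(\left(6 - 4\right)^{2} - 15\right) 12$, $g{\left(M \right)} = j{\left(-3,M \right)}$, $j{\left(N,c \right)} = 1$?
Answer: $- \frac{269}{56525} \approx -0.004759$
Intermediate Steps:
$g{\left(M \right)} = 1$
$b{\left(P \right)} = 195 + 5 P$ ($b{\left(P \right)} = - 5 \left(-39 - P\right) = 195 + 5 P$)
$t = -132$ ($t = \left(2^{2} - 15\right) 12 = \left(4 - 15\right) 12 = \left(-11\right) 12 = -132$)
$\frac{t}{b{\left(g{\left(9 \right)} \right)}} + \frac{2963}{4522} = - \frac{132}{195 + 5 \cdot 1} + \frac{2963}{4522} = - \frac{132}{195 + 5} + 2963 \cdot \frac{1}{4522} = - \frac{132}{200} + \frac{2963}{4522} = \left(-132\right) \frac{1}{200} + \frac{2963}{4522} = - \frac{33}{50} + \frac{2963}{4522} = - \frac{269}{56525}$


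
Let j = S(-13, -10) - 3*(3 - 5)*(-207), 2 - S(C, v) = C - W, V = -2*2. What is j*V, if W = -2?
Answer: 4916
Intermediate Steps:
V = -4
S(C, v) = -C (S(C, v) = 2 - (C - 1*(-2)) = 2 - (C + 2) = 2 - (2 + C) = 2 + (-2 - C) = -C)
j = -1229 (j = -1*(-13) - 3*(3 - 5)*(-207) = 13 - 3*(-2)*(-207) = 13 + 6*(-207) = 13 - 1242 = -1229)
j*V = -1229*(-4) = 4916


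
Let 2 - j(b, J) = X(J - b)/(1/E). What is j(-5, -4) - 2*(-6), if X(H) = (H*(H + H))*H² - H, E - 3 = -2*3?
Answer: 17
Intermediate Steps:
E = -3 (E = 3 - 2*3 = 3 - 6 = -3)
X(H) = -H + 2*H⁴ (X(H) = (H*(2*H))*H² - H = (2*H²)*H² - H = 2*H⁴ - H = -H + 2*H⁴)
j(b, J) = 2 - 3*J + 3*b + 6*(J - b)⁴ (j(b, J) = 2 - (-(J - b) + 2*(J - b)⁴)/(1/(-3)) = 2 - ((b - J) + 2*(J - b)⁴)/(-⅓) = 2 - (b - J + 2*(J - b)⁴)*(-3) = 2 - (-6*(J - b)⁴ - 3*b + 3*J) = 2 + (-3*J + 3*b + 6*(J - b)⁴) = 2 - 3*J + 3*b + 6*(J - b)⁴)
j(-5, -4) - 2*(-6) = (2 - 3*(-4) + 3*(-5) + 6*(-4 - 1*(-5))⁴) - 2*(-6) = (2 + 12 - 15 + 6*(-4 + 5)⁴) + 12 = (2 + 12 - 15 + 6*1⁴) + 12 = (2 + 12 - 15 + 6*1) + 12 = (2 + 12 - 15 + 6) + 12 = 5 + 12 = 17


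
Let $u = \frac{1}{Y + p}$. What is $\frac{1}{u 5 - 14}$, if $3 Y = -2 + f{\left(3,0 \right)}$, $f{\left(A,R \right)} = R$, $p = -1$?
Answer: $- \frac{1}{17} \approx -0.058824$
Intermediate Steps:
$Y = - \frac{2}{3}$ ($Y = \frac{-2 + 0}{3} = \frac{1}{3} \left(-2\right) = - \frac{2}{3} \approx -0.66667$)
$u = - \frac{3}{5}$ ($u = \frac{1}{- \frac{2}{3} - 1} = \frac{1}{- \frac{5}{3}} = - \frac{3}{5} \approx -0.6$)
$\frac{1}{u 5 - 14} = \frac{1}{\left(- \frac{3}{5}\right) 5 - 14} = \frac{1}{-3 - 14} = \frac{1}{-17} = - \frac{1}{17}$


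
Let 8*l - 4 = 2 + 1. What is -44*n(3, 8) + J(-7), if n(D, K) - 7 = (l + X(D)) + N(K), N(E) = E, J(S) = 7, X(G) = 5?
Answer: -1823/2 ≈ -911.50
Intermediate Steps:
l = 7/8 (l = 1/2 + (2 + 1)/8 = 1/2 + (1/8)*3 = 1/2 + 3/8 = 7/8 ≈ 0.87500)
n(D, K) = 103/8 + K (n(D, K) = 7 + ((7/8 + 5) + K) = 7 + (47/8 + K) = 103/8 + K)
-44*n(3, 8) + J(-7) = -44*(103/8 + 8) + 7 = -44*167/8 + 7 = -1837/2 + 7 = -1823/2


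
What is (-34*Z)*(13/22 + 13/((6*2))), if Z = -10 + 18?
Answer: -15028/33 ≈ -455.39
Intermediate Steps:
Z = 8
(-34*Z)*(13/22 + 13/((6*2))) = (-34*8)*(13/22 + 13/((6*2))) = -272*(13*(1/22) + 13/12) = -272*(13/22 + 13*(1/12)) = -272*(13/22 + 13/12) = -272*221/132 = -15028/33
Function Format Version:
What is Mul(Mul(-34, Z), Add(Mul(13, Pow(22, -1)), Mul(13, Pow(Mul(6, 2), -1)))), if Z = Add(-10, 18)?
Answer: Rational(-15028, 33) ≈ -455.39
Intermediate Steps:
Z = 8
Mul(Mul(-34, Z), Add(Mul(13, Pow(22, -1)), Mul(13, Pow(Mul(6, 2), -1)))) = Mul(Mul(-34, 8), Add(Mul(13, Pow(22, -1)), Mul(13, Pow(Mul(6, 2), -1)))) = Mul(-272, Add(Mul(13, Rational(1, 22)), Mul(13, Pow(12, -1)))) = Mul(-272, Add(Rational(13, 22), Mul(13, Rational(1, 12)))) = Mul(-272, Add(Rational(13, 22), Rational(13, 12))) = Mul(-272, Rational(221, 132)) = Rational(-15028, 33)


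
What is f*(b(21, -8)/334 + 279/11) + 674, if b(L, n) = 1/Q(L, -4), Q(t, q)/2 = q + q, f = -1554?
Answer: -1138669597/29392 ≈ -38741.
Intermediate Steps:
Q(t, q) = 4*q (Q(t, q) = 2*(q + q) = 2*(2*q) = 4*q)
b(L, n) = -1/16 (b(L, n) = 1/(4*(-4)) = 1/(-16) = -1/16)
f*(b(21, -8)/334 + 279/11) + 674 = -1554*(-1/16/334 + 279/11) + 674 = -1554*(-1/16*1/334 + 279*(1/11)) + 674 = -1554*(-1/5344 + 279/11) + 674 = -1554*1490965/58784 + 674 = -1158479805/29392 + 674 = -1138669597/29392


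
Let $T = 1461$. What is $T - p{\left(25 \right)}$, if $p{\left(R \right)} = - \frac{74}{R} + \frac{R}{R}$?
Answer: $\frac{36574}{25} \approx 1463.0$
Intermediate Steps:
$p{\left(R \right)} = 1 - \frac{74}{R}$ ($p{\left(R \right)} = - \frac{74}{R} + 1 = 1 - \frac{74}{R}$)
$T - p{\left(25 \right)} = 1461 - \frac{-74 + 25}{25} = 1461 - \frac{1}{25} \left(-49\right) = 1461 - - \frac{49}{25} = 1461 + \frac{49}{25} = \frac{36574}{25}$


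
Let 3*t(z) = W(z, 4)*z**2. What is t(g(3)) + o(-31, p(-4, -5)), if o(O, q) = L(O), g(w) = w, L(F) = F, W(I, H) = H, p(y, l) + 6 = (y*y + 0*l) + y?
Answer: -19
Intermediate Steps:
p(y, l) = -6 + y + y**2 (p(y, l) = -6 + ((y*y + 0*l) + y) = -6 + ((y**2 + 0) + y) = -6 + (y**2 + y) = -6 + (y + y**2) = -6 + y + y**2)
t(z) = 4*z**2/3 (t(z) = (4*z**2)/3 = 4*z**2/3)
o(O, q) = O
t(g(3)) + o(-31, p(-4, -5)) = (4/3)*3**2 - 31 = (4/3)*9 - 31 = 12 - 31 = -19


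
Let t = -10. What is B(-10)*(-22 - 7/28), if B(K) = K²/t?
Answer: 445/2 ≈ 222.50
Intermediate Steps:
B(K) = -K²/10 (B(K) = K²/(-10) = K²*(-⅒) = -K²/10)
B(-10)*(-22 - 7/28) = (-⅒*(-10)²)*(-22 - 7/28) = (-⅒*100)*(-22 - 7*1/28) = -10*(-22 - ¼) = -10*(-89/4) = 445/2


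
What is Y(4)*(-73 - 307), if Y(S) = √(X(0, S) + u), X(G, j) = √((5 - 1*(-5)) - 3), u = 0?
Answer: -380*7^(¼) ≈ -618.10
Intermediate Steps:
X(G, j) = √7 (X(G, j) = √((5 + 5) - 3) = √(10 - 3) = √7)
Y(S) = 7^(¼) (Y(S) = √(√7 + 0) = √(√7) = 7^(¼))
Y(4)*(-73 - 307) = 7^(¼)*(-73 - 307) = 7^(¼)*(-380) = -380*7^(¼)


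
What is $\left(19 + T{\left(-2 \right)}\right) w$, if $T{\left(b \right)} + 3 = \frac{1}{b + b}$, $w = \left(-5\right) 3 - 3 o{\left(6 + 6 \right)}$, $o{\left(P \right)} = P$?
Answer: $- \frac{3213}{4} \approx -803.25$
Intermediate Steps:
$w = -51$ ($w = \left(-5\right) 3 - 3 \left(6 + 6\right) = -15 - 36 = -51$)
$T{\left(b \right)} = -3 + \frac{1}{2 b}$ ($T{\left(b \right)} = -3 + \frac{1}{b + b} = -3 + \frac{1}{2 b}$)
$\left(19 + T{\left(-2 \right)}\right) w = \left(19 - \left(3 - \frac{1}{2 \left(-2\right)}\right)\right) \left(-51\right) = \left(19 + \left(-3 + \frac{1}{2} \left(- \frac{1}{2}\right)\right)\right) \left(-51\right) = \left(19 - \frac{13}{4}\right) \left(-51\right) = \frac{63}{4} \left(-51\right) = - \frac{3213}{4}$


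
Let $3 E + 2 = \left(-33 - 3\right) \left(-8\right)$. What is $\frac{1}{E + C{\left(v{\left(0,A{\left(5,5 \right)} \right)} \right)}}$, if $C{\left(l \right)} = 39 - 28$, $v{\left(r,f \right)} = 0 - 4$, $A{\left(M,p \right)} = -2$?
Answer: $\frac{3}{319} \approx 0.0094044$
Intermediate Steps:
$v{\left(r,f \right)} = -4$ ($v{\left(r,f \right)} = 0 - 4 = -4$)
$C{\left(l \right)} = 11$
$E = \frac{286}{3}$ ($E = - \frac{2}{3} + \frac{\left(-33 - 3\right) \left(-8\right)}{3} = - \frac{2}{3} + \frac{\left(-36\right) \left(-8\right)}{3} = - \frac{2}{3} + \frac{1}{3} \cdot 288 = - \frac{2}{3} + 96 = \frac{286}{3} \approx 95.333$)
$\frac{1}{E + C{\left(v{\left(0,A{\left(5,5 \right)} \right)} \right)}} = \frac{1}{\frac{286}{3} + 11} = \frac{1}{\frac{319}{3}} = \frac{3}{319}$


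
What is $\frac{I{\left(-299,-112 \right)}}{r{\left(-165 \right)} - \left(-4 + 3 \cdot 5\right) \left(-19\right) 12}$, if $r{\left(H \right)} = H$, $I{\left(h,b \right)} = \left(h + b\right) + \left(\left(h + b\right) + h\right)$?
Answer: $- \frac{1121}{2343} \approx -0.47845$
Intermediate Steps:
$I{\left(h,b \right)} = 2 b + 3 h$ ($I{\left(h,b \right)} = \left(b + h\right) + \left(\left(b + h\right) + h\right) = \left(b + h\right) + \left(b + 2 h\right) = 2 b + 3 h$)
$\frac{I{\left(-299,-112 \right)}}{r{\left(-165 \right)} - \left(-4 + 3 \cdot 5\right) \left(-19\right) 12} = \frac{2 \left(-112\right) + 3 \left(-299\right)}{-165 - \left(-4 + 3 \cdot 5\right) \left(-19\right) 12} = \frac{-224 - 897}{-165 - \left(-4 + 15\right) \left(-19\right) 12} = - \frac{1121}{-165 - 11 \left(-19\right) 12} = - \frac{1121}{-165 - \left(-209\right) 12} = - \frac{1121}{-165 - -2508} = - \frac{1121}{-165 + 2508} = - \frac{1121}{2343}$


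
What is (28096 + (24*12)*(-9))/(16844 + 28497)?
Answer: 25504/45341 ≈ 0.56249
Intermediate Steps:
(28096 + (24*12)*(-9))/(16844 + 28497) = (28096 + 288*(-9))/45341 = (28096 - 2592)*(1/45341) = 25504*(1/45341) = 25504/45341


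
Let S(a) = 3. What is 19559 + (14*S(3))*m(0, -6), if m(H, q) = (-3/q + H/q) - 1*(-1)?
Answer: 19622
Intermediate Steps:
m(H, q) = 1 - 3/q + H/q (m(H, q) = (-3/q + H/q) + 1 = 1 - 3/q + H/q)
19559 + (14*S(3))*m(0, -6) = 19559 + (14*3)*((-3 + 0 - 6)/(-6)) = 19559 + 42*(-1/6*(-9)) = 19559 + 42*(3/2) = 19559 + 63 = 19622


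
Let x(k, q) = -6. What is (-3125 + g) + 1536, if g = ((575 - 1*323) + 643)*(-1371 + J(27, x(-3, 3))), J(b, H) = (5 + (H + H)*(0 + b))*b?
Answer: -8937269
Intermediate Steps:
J(b, H) = b*(5 + 2*H*b) (J(b, H) = (5 + (2*H)*b)*b = (5 + 2*H*b)*b = b*(5 + 2*H*b))
g = -8935680 (g = ((575 - 1*323) + 643)*(-1371 + 27*(5 + 2*(-6)*27)) = ((575 - 323) + 643)*(-1371 + 27*(5 - 324)) = (252 + 643)*(-1371 + 27*(-319)) = 895*(-1371 - 8613) = 895*(-9984) = -8935680)
(-3125 + g) + 1536 = (-3125 - 8935680) + 1536 = -8938805 + 1536 = -8937269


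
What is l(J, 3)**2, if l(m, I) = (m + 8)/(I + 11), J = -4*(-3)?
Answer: 100/49 ≈ 2.0408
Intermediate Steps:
J = 12
l(m, I) = (8 + m)/(11 + I)
l(J, 3)**2 = ((8 + 12)/(11 + 3))**2 = (20/14)**2 = ((1/14)*20)**2 = (10/7)**2 = 100/49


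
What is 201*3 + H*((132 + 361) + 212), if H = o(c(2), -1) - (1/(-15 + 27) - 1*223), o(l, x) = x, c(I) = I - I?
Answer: 628217/4 ≈ 1.5705e+5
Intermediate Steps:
c(I) = 0
H = 2663/12 (H = -1 - (1/(-15 + 27) - 1*223) = -1 - (1/12 - 223) = -1 - 1*(-2675/12) = -1 + 2675/12 = 2663/12 ≈ 221.92)
201*3 + H*((132 + 361) + 212) = 201*3 + 2663*((132 + 361) + 212)/12 = 603 + 2663*(493 + 212)/12 = 603 + (2663/12)*705 = 603 + 625805/4 = 628217/4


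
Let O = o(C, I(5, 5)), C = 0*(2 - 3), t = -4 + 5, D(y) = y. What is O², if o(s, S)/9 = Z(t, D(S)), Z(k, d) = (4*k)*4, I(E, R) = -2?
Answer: 20736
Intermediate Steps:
t = 1
C = 0 (C = 0*(-1) = 0)
Z(k, d) = 16*k
o(s, S) = 144 (o(s, S) = 9*(16*1) = 9*16 = 144)
O = 144
O² = 144² = 20736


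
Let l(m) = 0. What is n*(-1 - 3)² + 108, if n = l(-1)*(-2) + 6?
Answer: 204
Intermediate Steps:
n = 6 (n = 0*(-2) + 6 = 0 + 6 = 6)
n*(-1 - 3)² + 108 = 6*(-1 - 3)² + 108 = 6*(-4)² + 108 = 6*16 + 108 = 96 + 108 = 204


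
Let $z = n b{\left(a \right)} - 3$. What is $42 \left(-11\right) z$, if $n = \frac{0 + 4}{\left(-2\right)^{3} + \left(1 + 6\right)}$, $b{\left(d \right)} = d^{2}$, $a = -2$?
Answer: $8778$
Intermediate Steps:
$n = -4$ ($n = \frac{4}{-8 + 7} = \frac{4}{-1} = 4 \left(-1\right) = -4$)
$z = -19$ ($z = - 4 \left(-2\right)^{2} - 3 = \left(-4\right) 4 - 3 = -16 - 3 = -19$)
$42 \left(-11\right) z = 42 \left(-11\right) \left(-19\right) = \left(-462\right) \left(-19\right) = 8778$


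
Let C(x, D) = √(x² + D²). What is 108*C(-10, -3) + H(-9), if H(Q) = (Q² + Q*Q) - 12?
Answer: 150 + 108*√109 ≈ 1277.6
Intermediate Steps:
H(Q) = -12 + 2*Q² (H(Q) = (Q² + Q²) - 12 = 2*Q² - 12 = -12 + 2*Q²)
C(x, D) = √(D² + x²)
108*C(-10, -3) + H(-9) = 108*√((-3)² + (-10)²) + (-12 + 2*(-9)²) = 108*√(9 + 100) + (-12 + 2*81) = 108*√109 + (-12 + 162) = 108*√109 + 150 = 150 + 108*√109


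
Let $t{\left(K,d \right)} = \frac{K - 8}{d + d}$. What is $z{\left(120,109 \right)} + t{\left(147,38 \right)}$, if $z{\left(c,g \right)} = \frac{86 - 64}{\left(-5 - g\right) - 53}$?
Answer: $\frac{21541}{12692} \approx 1.6972$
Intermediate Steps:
$z{\left(c,g \right)} = \frac{22}{-58 - g}$
$t{\left(K,d \right)} = \frac{-8 + K}{2 d}$
$z{\left(120,109 \right)} + t{\left(147,38 \right)} = - \frac{22}{58 + 109} + \frac{-8 + 147}{2 \cdot 38} = - \frac{22}{167} + \frac{1}{2} \cdot \frac{1}{38} \cdot 139 = \left(-22\right) \frac{1}{167} + \frac{139}{76} = - \frac{22}{167} + \frac{139}{76} = \frac{21541}{12692}$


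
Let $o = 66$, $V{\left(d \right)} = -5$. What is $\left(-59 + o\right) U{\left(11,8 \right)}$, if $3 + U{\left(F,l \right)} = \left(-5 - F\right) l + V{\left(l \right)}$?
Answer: $-952$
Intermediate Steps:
$U{\left(F,l \right)} = -8 + l \left(-5 - F\right)$ ($U{\left(F,l \right)} = -3 + \left(\left(-5 - F\right) l - 5\right) = -3 + \left(l \left(-5 - F\right) - 5\right) = -3 + \left(-5 + l \left(-5 - F\right)\right) = -8 + l \left(-5 - F\right)$)
$\left(-59 + o\right) U{\left(11,8 \right)} = \left(-59 + 66\right) \left(-8 - 40 - 11 \cdot 8\right) = 7 \left(-8 - 40 - 88\right) = 7 \left(-136\right) = -952$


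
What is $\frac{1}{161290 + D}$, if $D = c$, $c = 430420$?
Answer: $\frac{1}{591710} \approx 1.69 \cdot 10^{-6}$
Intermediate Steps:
$D = 430420$
$\frac{1}{161290 + D} = \frac{1}{161290 + 430420} = \frac{1}{591710}$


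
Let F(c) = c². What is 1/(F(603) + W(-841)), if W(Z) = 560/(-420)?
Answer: 3/1090823 ≈ 2.7502e-6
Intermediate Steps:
W(Z) = -4/3 (W(Z) = 560*(-1/420) = -4/3)
1/(F(603) + W(-841)) = 1/(603² - 4/3) = 1/(363609 - 4/3) = 1/(1090823/3) = 3/1090823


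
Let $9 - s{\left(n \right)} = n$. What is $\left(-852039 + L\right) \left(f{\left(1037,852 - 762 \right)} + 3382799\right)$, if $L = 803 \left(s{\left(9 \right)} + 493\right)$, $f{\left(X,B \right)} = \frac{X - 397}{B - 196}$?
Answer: $- \frac{81784026396320}{53} \approx -1.5431 \cdot 10^{12}$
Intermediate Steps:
$s{\left(n \right)} = 9 - n$
$f{\left(X,B \right)} = \frac{-397 + X}{-196 + B}$
$L = 395879$ ($L = 803 \left(\left(9 - 9\right) + 493\right) = 803 \left(0 + 493\right) = 803 \cdot 493 = 395879$)
$\left(-852039 + L\right) \left(f{\left(1037,852 - 762 \right)} + 3382799\right) = \left(-852039 + 395879\right) \left(\frac{-397 + 1037}{-196 + \left(852 - 762\right)} + 3382799\right) = - 456160 \left(\frac{1}{-196 + \left(852 - 762\right)} 640 + 3382799\right) = - 456160 \left(\frac{1}{-196 + 90} \cdot 640 + 3382799\right) = - 456160 \left(\frac{1}{-106} \cdot 640 + 3382799\right) = - 456160 \left(\left(- \frac{1}{106}\right) 640 + 3382799\right) = - 456160 \left(- \frac{320}{53} + 3382799\right) = \left(-456160\right) \frac{179288027}{53} = - \frac{81784026396320}{53}$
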